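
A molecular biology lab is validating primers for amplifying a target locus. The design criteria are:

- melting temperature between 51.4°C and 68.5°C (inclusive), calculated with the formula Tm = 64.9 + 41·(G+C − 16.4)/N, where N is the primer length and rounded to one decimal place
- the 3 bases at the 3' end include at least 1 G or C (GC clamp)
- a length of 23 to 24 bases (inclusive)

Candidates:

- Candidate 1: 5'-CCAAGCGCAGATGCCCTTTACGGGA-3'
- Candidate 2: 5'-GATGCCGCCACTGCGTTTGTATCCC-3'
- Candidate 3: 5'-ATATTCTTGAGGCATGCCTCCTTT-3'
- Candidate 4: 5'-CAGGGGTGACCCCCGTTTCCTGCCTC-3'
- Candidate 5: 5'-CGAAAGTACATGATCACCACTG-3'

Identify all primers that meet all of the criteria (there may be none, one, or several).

None of the candidates satisfy all criteria.

Candidate 1 (25 nt, A=6 T=4 G=7 C=8): Tm = 64.9 + 41·(15 − 16.4)/25 = 62.6°C ✓; 3' end GGA has 2 G/C ✓; length 25, outside 23–24 ✗ — fails.
Candidate 2 (25 nt, A=3 T=7 G=6 C=9): Tm = 64.9 + 41·(15 − 16.4)/25 = 62.6°C ✓; 3' end CCC has 3 G/C ✓; length 25, outside 23–24 ✗ — fails.
Candidate 3 (24 nt, A=4 T=10 G=4 C=6): Tm = 64.9 + 41·(10 − 16.4)/24 = 54.0°C ✓; 3' end TTT has 0 G/C, need ≥1 ✗; length 24 ✓ — fails.
Candidate 4 (26 nt, A=2 T=6 G=7 C=11): Tm = 64.9 + 41·(18 − 16.4)/26 = 67.4°C ✓; 3' end CTC has 2 G/C ✓; length 26, outside 23–24 ✗ — fails.
Candidate 5 (22 nt, A=8 T=4 G=4 C=6): Tm = 64.9 + 41·(10 − 16.4)/22 = 53.0°C ✓; 3' end CTG has 2 G/C ✓; length 22, outside 23–24 ✗ — fails.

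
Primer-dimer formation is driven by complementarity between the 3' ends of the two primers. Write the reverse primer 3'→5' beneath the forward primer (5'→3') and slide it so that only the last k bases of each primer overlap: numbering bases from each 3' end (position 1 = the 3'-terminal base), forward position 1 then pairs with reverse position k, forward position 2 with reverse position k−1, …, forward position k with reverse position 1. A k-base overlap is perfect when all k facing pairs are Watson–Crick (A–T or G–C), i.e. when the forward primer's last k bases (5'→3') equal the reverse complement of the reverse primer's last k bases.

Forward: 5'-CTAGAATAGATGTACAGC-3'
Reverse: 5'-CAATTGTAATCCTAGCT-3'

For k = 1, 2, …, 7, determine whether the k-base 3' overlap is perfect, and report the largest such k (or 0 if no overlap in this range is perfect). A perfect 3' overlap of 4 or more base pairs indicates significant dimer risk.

Longest perfect overlap: 3 complementary base pairs; below the dimer-risk threshold (threshold 4).

Last 7 bases (5'→3') — forward …GTACAGC, reverse …CCTAGCT.
Reverse complement of the reverse primer's last 7 bases: AGCTAGG; its first k bases are the reverse complement of the reverse primer's last k bases, so a perfect k-base overlap needs the forward primer's last k bases to equal them.
Comparing (forward last k vs required): k=1: C vs A ✗; k=2: GC vs AG ✗; k=3: AGC vs AGC ✓; k=4: CAGC vs AGCT ✗; k=5: ACAGC vs AGCTA ✗; k=6: TACAGC vs AGCTAG ✗; k=7: GTACAGC vs AGCTAGG ✗.
Only k = 3 is perfect, so the longest perfect 3' overlap is 3.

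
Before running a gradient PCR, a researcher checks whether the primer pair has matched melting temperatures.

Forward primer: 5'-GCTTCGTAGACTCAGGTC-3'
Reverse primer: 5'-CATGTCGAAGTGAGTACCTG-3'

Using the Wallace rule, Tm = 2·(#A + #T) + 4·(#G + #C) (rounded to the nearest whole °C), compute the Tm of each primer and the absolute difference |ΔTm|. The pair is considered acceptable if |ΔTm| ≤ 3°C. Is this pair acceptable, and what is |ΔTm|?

|ΔTm| = 4°C; the pair is not acceptable.

Forward: A=3 T=5 G=5 C=5 → Tm = 2·8 + 4·10 = 56°C.
Reverse: A=5 T=5 G=6 C=4 → Tm = 2·10 + 4·10 = 60°C.
|ΔTm| = |56 − 60| = 4°C, > 3°C.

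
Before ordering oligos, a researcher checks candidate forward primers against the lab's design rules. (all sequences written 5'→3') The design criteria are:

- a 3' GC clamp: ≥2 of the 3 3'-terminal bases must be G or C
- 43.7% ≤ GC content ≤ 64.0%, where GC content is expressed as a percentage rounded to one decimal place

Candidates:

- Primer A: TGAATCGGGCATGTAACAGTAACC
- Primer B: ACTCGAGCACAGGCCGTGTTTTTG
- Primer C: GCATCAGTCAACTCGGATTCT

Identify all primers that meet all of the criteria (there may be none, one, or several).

Primer A (24 nt, A=8 T=5 G=6 C=5): 3' end ACC has 2 G/C ✓; GC 11/24 = 45.8% ✓ — passes.
Primer B (24 nt, A=4 T=7 G=7 C=6): 3' end TTG has 1 G/C, need ≥2 ✗; GC 13/24 = 54.2% ✓ — fails.
Primer C (21 nt, A=5 T=6 G=4 C=6): 3' end TCT has 1 G/C, need ≥2 ✗; GC 10/21 = 47.6% ✓ — fails.

Primer A only.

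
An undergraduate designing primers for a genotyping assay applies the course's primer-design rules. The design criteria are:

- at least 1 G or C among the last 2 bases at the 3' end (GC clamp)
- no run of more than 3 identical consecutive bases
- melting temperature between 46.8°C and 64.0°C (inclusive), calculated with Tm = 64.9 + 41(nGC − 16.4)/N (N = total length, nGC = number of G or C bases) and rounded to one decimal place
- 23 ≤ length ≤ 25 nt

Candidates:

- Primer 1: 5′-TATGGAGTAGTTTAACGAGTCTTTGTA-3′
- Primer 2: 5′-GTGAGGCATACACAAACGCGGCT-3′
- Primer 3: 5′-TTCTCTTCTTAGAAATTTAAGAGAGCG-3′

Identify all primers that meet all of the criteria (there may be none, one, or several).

Primer 2 only.

Primer 1 (27 nt, A=7 T=11 G=7 C=2): 3' end TA has 0 G/C, need ≥1 ✗; longest run = 3 ✓; Tm = 64.9 + 41·(9 − 16.4)/27 = 53.7°C ✓; length 27, outside 23–25 ✗ — fails.
Primer 2 (23 nt, A=7 T=3 G=7 C=6): 3' end CT has 1 G/C ✓; longest run = 3 ✓; Tm = 64.9 + 41·(13 − 16.4)/23 = 58.8°C ✓; length 23 ✓ — passes.
Primer 3 (27 nt, A=8 T=10 G=5 C=4): 3' end CG has 2 G/C ✓; longest run = 3 ✓; Tm = 64.9 + 41·(9 − 16.4)/27 = 53.7°C ✓; length 27, outside 23–25 ✗ — fails.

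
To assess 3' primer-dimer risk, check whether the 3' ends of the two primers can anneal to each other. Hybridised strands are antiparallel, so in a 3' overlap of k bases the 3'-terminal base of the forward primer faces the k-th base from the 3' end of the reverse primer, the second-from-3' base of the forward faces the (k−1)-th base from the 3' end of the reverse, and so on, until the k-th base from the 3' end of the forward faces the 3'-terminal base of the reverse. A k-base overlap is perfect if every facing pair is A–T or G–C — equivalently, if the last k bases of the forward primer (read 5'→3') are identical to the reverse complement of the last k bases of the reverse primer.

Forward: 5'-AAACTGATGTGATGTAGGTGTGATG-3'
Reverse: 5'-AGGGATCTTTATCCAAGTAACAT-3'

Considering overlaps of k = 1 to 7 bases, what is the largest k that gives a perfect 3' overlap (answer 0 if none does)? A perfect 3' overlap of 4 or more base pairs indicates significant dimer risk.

Longest perfect overlap: 3 complementary base pairs; below the dimer-risk threshold (threshold 4).

Last 7 bases (5'→3') — forward …TGTGATG, reverse …GTAACAT.
Reverse complement of the reverse primer's last 7 bases: ATGTTAC; its first k bases are the reverse complement of the reverse primer's last k bases, so a perfect k-base overlap needs the forward primer's last k bases to equal them.
Comparing (forward last k vs required): k=1: G vs A ✗; k=2: TG vs AT ✗; k=3: ATG vs ATG ✓; k=4: GATG vs ATGT ✗; k=5: TGATG vs ATGTT ✗; k=6: GTGATG vs ATGTTA ✗; k=7: TGTGATG vs ATGTTAC ✗.
Only k = 3 is perfect, so the longest perfect 3' overlap is 3.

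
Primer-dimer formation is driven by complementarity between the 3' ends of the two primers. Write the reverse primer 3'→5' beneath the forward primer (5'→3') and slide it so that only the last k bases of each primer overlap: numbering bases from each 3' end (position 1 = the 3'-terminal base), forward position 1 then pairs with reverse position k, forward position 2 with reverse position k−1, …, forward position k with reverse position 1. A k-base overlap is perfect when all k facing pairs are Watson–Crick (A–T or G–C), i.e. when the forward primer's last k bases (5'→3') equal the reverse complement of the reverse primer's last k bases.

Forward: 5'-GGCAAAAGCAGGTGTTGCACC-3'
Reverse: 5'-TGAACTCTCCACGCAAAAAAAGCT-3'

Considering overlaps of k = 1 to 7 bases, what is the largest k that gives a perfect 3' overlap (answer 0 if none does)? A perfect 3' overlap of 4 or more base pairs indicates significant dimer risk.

Last 7 bases (5'→3') — forward …TTGCACC, reverse …AAAAGCT.
Reverse complement of the reverse primer's last 7 bases: AGCTTTT; its first k bases are the reverse complement of the reverse primer's last k bases, so a perfect k-base overlap needs the forward primer's last k bases to equal them.
Comparing (forward last k vs required): k=1: C vs A ✗; k=2: CC vs AG ✗; k=3: ACC vs AGC ✗; k=4: CACC vs AGCT ✗; k=5: GCACC vs AGCTT ✗; k=6: TGCACC vs AGCTTT ✗; k=7: TTGCACC vs AGCTTTT ✗.
No overlap length from 1 to 7 is perfect, so the longest perfect 3' overlap is 0.

Longest perfect overlap: 0 complementary base pairs; below the dimer-risk threshold (threshold 4).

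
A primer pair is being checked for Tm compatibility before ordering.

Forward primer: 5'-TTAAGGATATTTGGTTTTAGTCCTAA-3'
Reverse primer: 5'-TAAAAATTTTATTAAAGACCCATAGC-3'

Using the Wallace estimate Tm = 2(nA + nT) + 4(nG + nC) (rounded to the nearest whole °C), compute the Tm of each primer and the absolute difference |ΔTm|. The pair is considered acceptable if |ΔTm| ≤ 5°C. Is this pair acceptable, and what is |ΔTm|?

|ΔTm| = 2°C; the pair is acceptable.

Forward: A=7 T=12 G=5 C=2 → Tm = 2·19 + 4·7 = 66°C.
Reverse: A=12 T=8 G=2 C=4 → Tm = 2·20 + 4·6 = 64°C.
|ΔTm| = |66 − 64| = 2°C, ≤ 5°C.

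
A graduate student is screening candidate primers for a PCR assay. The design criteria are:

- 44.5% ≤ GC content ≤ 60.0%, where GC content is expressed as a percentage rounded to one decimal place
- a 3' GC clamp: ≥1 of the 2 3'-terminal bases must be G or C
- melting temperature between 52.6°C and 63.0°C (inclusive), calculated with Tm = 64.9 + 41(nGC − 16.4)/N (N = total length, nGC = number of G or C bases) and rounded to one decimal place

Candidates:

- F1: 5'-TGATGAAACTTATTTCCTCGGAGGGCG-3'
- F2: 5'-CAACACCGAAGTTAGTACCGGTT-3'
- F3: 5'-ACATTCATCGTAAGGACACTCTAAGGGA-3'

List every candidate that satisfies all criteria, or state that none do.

F1 only.

F1 (27 nt, A=6 T=8 G=8 C=5): GC 13/27 = 48.1% ✓; 3' end CG has 2 G/C ✓; Tm = 64.9 + 41·(13 − 16.4)/27 = 59.7°C ✓ — passes.
F2 (23 nt, A=7 T=5 G=5 C=6): GC 11/23 = 47.8% ✓; 3' end TT has 0 G/C, need ≥1 ✗; Tm = 64.9 + 41·(11 − 16.4)/23 = 55.3°C ✓ — fails.
F3 (28 nt, A=10 T=6 G=6 C=6): GC 12/28 = 42.9%, outside 44.5–60.0% ✗; 3' end GA has 1 G/C ✓; Tm = 64.9 + 41·(12 − 16.4)/28 = 58.5°C ✓ — fails.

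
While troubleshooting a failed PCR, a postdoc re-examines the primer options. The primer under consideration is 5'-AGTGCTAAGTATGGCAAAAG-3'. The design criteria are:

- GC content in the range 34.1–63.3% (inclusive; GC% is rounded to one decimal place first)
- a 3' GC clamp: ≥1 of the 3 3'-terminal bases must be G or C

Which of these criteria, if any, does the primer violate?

Meets all criteria.

Base counts: A=8, T=4, G=6, C=2 (length 20).
GC content: GC 8/20 = 40.0% ✓
GC clamp: 3' end AAG has 1 G/C ✓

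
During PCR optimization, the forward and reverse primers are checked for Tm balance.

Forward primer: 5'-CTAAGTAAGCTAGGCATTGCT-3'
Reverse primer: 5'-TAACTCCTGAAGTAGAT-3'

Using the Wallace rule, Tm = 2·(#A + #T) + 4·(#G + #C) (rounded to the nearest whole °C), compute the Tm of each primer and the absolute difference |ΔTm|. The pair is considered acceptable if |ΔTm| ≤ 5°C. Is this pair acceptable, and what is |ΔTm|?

|ΔTm| = 14°C; the pair is not acceptable.

Forward: A=6 T=6 G=5 C=4 → Tm = 2·12 + 4·9 = 60°C.
Reverse: A=6 T=5 G=3 C=3 → Tm = 2·11 + 4·6 = 46°C.
|ΔTm| = |60 − 46| = 14°C, > 5°C.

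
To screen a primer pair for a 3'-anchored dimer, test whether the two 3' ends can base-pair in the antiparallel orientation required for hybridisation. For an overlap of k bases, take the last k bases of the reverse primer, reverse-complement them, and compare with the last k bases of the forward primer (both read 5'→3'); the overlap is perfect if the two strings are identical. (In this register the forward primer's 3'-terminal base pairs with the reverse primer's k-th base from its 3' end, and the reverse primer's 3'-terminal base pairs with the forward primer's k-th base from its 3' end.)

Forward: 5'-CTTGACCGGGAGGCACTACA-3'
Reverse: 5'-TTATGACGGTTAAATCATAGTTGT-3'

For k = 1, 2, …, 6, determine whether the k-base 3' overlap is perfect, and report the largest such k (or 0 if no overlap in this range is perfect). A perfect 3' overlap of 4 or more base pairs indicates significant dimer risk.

Longest perfect overlap: 3 complementary base pairs; below the dimer-risk threshold (threshold 4).

Last 6 bases (5'→3') — forward …ACTACA, reverse …AGTTGT.
Reverse complement of the reverse primer's last 6 bases: ACAACT; its first k bases are the reverse complement of the reverse primer's last k bases, so a perfect k-base overlap needs the forward primer's last k bases to equal them.
Comparing (forward last k vs required): k=1: A vs A ✓; k=2: CA vs AC ✗; k=3: ACA vs ACA ✓; k=4: TACA vs ACAA ✗; k=5: CTACA vs ACAAC ✗; k=6: ACTACA vs ACAACT ✗.
Perfect overlaps at k = 1, 3; the largest is 3.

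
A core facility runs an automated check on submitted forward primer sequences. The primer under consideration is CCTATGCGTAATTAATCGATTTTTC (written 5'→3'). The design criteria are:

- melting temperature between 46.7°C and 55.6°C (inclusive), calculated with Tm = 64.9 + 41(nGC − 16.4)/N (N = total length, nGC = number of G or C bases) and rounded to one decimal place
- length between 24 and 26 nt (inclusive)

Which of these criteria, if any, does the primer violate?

Base counts: A=6, T=11, G=3, C=5 (length 25).
Tm: Tm = 64.9 + 41·(8 − 16.4)/25 = 51.1°C ✓
length: length 25 ✓

Meets all criteria.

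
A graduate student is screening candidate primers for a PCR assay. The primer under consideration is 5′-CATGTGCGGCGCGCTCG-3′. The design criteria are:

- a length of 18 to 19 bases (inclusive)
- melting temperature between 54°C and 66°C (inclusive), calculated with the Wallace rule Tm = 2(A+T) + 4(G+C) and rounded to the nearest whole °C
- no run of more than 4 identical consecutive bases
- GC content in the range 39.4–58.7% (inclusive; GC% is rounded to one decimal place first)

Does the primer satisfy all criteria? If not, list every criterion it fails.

Base counts: A=1, T=3, G=7, C=6 (length 17).
length: length 17, outside 18–19 ✗
Tm: Tm = 2·4 + 4·13 = 60°C ✓
homopolymer run: longest run = 2 ✓
GC content: GC 13/17 = 76.5%, outside 39.4–58.7% ✗

Fails: length, GC content.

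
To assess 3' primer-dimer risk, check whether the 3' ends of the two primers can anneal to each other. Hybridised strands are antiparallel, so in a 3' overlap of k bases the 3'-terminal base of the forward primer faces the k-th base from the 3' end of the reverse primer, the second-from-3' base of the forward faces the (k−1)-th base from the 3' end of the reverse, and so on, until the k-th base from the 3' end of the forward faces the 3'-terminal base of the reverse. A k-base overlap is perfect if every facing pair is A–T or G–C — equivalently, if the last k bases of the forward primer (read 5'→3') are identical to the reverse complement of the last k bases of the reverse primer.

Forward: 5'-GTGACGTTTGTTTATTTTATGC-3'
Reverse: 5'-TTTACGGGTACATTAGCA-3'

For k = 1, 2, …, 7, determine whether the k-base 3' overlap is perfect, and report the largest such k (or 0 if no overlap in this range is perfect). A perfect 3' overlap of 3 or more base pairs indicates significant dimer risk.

Longest perfect overlap: 3 complementary base pairs; significant dimer risk (threshold 3).

Last 7 bases (5'→3') — forward …TTTATGC, reverse …ATTAGCA.
Reverse complement of the reverse primer's last 7 bases: TGCTAAT; its first k bases are the reverse complement of the reverse primer's last k bases, so a perfect k-base overlap needs the forward primer's last k bases to equal them.
Comparing (forward last k vs required): k=1: C vs T ✗; k=2: GC vs TG ✗; k=3: TGC vs TGC ✓; k=4: ATGC vs TGCT ✗; k=5: TATGC vs TGCTA ✗; k=6: TTATGC vs TGCTAA ✗; k=7: TTTATGC vs TGCTAAT ✗.
Only k = 3 is perfect, so the longest perfect 3' overlap is 3.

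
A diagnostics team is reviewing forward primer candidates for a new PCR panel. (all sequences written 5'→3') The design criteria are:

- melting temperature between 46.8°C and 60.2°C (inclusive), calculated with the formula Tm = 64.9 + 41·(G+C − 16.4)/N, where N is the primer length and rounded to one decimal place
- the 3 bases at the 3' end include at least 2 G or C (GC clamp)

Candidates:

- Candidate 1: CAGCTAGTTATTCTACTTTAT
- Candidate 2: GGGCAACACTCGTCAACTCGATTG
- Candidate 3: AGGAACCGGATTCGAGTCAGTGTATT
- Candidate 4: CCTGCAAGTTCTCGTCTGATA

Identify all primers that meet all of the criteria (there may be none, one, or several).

Candidate 1 (21 nt, A=5 T=10 G=2 C=4): Tm = 64.9 + 41·(6 − 16.4)/21 = 44.6°C, outside 46.8–60.2°C ✗; 3' end TAT has 0 G/C, need ≥2 ✗ — fails.
Candidate 2 (24 nt, A=6 T=5 G=6 C=7): Tm = 64.9 + 41·(13 − 16.4)/24 = 59.1°C ✓; 3' end TTG has 1 G/C, need ≥2 ✗ — fails.
Candidate 3 (26 nt, A=7 T=7 G=8 C=4): Tm = 64.9 + 41·(12 − 16.4)/26 = 58.0°C ✓; 3' end ATT has 0 G/C, need ≥2 ✗ — fails.
Candidate 4 (21 nt, A=4 T=7 G=4 C=6): Tm = 64.9 + 41·(10 − 16.4)/21 = 52.4°C ✓; 3' end ATA has 0 G/C, need ≥2 ✗ — fails.

None of the candidates satisfy all criteria.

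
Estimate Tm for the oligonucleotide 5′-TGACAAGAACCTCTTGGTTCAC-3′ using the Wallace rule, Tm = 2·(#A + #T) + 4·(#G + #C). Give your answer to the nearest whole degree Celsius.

64°C

Base counts: A=6, T=6, G=4, C=6 (length 22).
Tm = 2·(6+6) + 4·(4+6) = 2·12 + 4·10 = 24 + 40 = 64°C.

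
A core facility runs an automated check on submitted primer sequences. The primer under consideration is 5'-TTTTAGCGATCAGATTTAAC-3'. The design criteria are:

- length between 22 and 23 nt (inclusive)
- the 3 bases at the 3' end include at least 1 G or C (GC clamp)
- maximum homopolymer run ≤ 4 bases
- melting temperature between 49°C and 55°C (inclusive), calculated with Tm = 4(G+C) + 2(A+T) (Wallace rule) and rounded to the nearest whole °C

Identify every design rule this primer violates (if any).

Base counts: A=6, T=8, G=3, C=3 (length 20).
length: length 20, outside 22–23 ✗
GC clamp: 3' end AAC has 1 G/C ✓
homopolymer run: longest run = 4 ✓
Tm: Tm = 2·14 + 4·6 = 52°C ✓

Fails: length.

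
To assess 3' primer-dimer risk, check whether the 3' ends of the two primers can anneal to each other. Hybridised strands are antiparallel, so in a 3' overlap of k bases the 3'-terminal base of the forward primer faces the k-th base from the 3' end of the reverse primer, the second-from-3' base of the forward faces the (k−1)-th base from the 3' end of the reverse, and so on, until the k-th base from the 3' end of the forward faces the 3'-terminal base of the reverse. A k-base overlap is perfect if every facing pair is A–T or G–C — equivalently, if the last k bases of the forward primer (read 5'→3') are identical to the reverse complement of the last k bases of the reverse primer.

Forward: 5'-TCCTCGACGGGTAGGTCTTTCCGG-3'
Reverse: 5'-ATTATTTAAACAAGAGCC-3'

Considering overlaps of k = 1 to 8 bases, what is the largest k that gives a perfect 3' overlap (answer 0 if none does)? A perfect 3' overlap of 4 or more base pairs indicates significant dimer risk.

Longest perfect overlap: 2 complementary base pairs; below the dimer-risk threshold (threshold 4).

Last 8 bases (5'→3') — forward …CTTTCCGG, reverse …CAAGAGCC.
Reverse complement of the reverse primer's last 8 bases: GGCTCTTG; its first k bases are the reverse complement of the reverse primer's last k bases, so a perfect k-base overlap needs the forward primer's last k bases to equal them.
Comparing (forward last k vs required): k=1: G vs G ✓; k=2: GG vs GG ✓; k=3: CGG vs GGC ✗; k=4: CCGG vs GGCT ✗; k=5: TCCGG vs GGCTC ✗; k=6: TTCCGG vs GGCTCT ✗; k=7: TTTCCGG vs GGCTCTT ✗; k=8: CTTTCCGG vs GGCTCTTG ✗.
Perfect overlaps at k = 1, 2; the largest is 2.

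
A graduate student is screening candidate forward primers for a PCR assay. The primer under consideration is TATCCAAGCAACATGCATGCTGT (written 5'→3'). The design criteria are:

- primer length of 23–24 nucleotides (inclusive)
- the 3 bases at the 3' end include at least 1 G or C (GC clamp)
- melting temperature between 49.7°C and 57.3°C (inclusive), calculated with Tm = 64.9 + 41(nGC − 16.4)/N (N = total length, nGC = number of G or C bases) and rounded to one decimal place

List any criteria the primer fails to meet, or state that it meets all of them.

Meets all criteria.

Base counts: A=7, T=6, G=4, C=6 (length 23).
length: length 23 ✓
GC clamp: 3' end TGT has 1 G/C ✓
Tm: Tm = 64.9 + 41·(10 − 16.4)/23 = 53.5°C ✓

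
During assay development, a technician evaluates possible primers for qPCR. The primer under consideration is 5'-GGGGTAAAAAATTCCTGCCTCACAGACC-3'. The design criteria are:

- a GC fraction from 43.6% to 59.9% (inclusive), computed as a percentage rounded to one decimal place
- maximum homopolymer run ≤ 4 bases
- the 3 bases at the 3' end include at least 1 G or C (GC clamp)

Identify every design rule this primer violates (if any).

Base counts: A=9, T=5, G=6, C=8 (length 28).
GC content: GC 14/28 = 50.0% ✓
homopolymer run: longest run = 6, exceeds 4 ✗
GC clamp: 3' end ACC has 2 G/C ✓

Fails: homopolymer run.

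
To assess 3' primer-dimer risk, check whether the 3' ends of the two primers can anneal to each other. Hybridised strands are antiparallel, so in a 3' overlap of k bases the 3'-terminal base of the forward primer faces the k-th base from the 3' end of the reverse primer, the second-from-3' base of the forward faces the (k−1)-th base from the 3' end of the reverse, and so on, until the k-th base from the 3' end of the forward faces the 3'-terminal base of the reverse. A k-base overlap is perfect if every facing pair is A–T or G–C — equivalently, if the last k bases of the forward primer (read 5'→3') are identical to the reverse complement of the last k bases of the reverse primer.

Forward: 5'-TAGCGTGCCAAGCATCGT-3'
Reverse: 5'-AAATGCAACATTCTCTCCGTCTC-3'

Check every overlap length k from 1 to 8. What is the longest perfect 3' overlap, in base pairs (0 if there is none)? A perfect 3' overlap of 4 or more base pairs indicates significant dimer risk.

Last 8 bases (5'→3') — forward …AGCATCGT, reverse …TCCGTCTC.
Reverse complement of the reverse primer's last 8 bases: GAGACGGA; its first k bases are the reverse complement of the reverse primer's last k bases, so a perfect k-base overlap needs the forward primer's last k bases to equal them.
Comparing (forward last k vs required): k=1: T vs G ✗; k=2: GT vs GA ✗; k=3: CGT vs GAG ✗; k=4: TCGT vs GAGA ✗; k=5: ATCGT vs GAGAC ✗; k=6: CATCGT vs GAGACG ✗; k=7: GCATCGT vs GAGACGG ✗; k=8: AGCATCGT vs GAGACGGA ✗.
No overlap length from 1 to 8 is perfect, so the longest perfect 3' overlap is 0.

Longest perfect overlap: 0 complementary base pairs; below the dimer-risk threshold (threshold 4).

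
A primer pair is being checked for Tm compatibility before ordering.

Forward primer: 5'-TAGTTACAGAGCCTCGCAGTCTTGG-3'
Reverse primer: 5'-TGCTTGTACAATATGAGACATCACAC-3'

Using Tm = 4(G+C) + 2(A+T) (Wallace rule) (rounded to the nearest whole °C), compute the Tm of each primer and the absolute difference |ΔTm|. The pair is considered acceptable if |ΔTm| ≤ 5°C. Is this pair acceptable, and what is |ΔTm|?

|ΔTm| = 4°C; the pair is acceptable.

Forward: A=5 T=7 G=7 C=6 → Tm = 2·12 + 4·13 = 76°C.
Reverse: A=9 T=7 G=4 C=6 → Tm = 2·16 + 4·10 = 72°C.
|ΔTm| = |76 − 72| = 4°C, ≤ 5°C.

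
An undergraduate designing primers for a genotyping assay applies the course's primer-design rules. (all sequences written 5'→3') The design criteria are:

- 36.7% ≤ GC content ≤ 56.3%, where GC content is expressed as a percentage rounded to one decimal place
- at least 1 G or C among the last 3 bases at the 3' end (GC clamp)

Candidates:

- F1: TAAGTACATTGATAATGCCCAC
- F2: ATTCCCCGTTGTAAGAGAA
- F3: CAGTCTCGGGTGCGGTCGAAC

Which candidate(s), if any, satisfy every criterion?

F2 only.

F1 (22 nt, A=8 T=6 G=3 C=5): GC 8/22 = 36.4%, outside 36.7–56.3% ✗; 3' end CAC has 2 G/C ✓ — fails.
F2 (19 nt, A=6 T=5 G=4 C=4): GC 8/19 = 42.1% ✓; 3' end GAA has 1 G/C ✓ — passes.
F3 (21 nt, A=3 T=4 G=8 C=6): GC 14/21 = 66.7%, outside 36.7–56.3% ✗; 3' end AAC has 1 G/C ✓ — fails.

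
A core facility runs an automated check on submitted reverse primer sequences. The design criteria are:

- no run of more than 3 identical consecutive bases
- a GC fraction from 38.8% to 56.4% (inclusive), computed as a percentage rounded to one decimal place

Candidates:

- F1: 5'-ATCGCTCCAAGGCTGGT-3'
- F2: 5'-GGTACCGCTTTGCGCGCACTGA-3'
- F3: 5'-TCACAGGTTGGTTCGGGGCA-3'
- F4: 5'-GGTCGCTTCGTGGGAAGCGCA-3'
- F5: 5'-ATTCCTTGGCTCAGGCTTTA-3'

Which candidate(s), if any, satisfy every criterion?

F5 only.

F1 (17 nt, A=3 T=4 G=5 C=5): longest run = 2 ✓; GC 10/17 = 58.8%, outside 38.8–56.4% ✗ — fails.
F2 (22 nt, A=3 T=5 G=7 C=7): longest run = 3 ✓; GC 14/22 = 63.6%, outside 38.8–56.4% ✗ — fails.
F3 (20 nt, A=3 T=5 G=8 C=4): longest run = 4, exceeds 3 ✗; GC 12/20 = 60.0%, outside 38.8–56.4% ✗ — fails.
F4 (21 nt, A=3 T=4 G=9 C=5): longest run = 3 ✓; GC 14/21 = 66.7%, outside 38.8–56.4% ✗ — fails.
F5 (20 nt, A=3 T=8 G=4 C=5): longest run = 3 ✓; GC 9/20 = 45.0% ✓ — passes.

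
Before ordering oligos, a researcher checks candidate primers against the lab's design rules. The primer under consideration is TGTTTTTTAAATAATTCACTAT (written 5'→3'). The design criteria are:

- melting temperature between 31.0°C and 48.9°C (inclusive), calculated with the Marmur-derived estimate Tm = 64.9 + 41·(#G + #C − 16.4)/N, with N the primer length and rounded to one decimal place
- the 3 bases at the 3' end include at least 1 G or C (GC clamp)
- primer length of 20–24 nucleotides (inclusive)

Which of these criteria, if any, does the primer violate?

Fails: GC clamp.

Base counts: A=7, T=12, G=1, C=2 (length 22).
Tm: Tm = 64.9 + 41·(3 − 16.4)/22 = 39.9°C ✓
GC clamp: 3' end TAT has 0 G/C, need ≥1 ✗
length: length 22 ✓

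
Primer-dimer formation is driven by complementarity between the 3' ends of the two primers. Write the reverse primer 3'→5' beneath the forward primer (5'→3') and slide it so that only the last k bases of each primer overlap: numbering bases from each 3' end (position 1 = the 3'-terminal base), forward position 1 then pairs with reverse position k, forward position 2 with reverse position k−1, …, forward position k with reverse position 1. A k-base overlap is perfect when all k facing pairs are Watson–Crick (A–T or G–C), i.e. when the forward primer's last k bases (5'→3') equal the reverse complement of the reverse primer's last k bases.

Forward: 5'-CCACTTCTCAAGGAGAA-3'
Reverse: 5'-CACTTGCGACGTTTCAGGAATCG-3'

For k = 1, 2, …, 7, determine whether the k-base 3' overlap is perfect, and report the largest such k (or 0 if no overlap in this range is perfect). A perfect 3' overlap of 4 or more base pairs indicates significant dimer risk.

Longest perfect overlap: 0 complementary base pairs; below the dimer-risk threshold (threshold 4).

Last 7 bases (5'→3') — forward …AGGAGAA, reverse …GGAATCG.
Reverse complement of the reverse primer's last 7 bases: CGATTCC; its first k bases are the reverse complement of the reverse primer's last k bases, so a perfect k-base overlap needs the forward primer's last k bases to equal them.
Comparing (forward last k vs required): k=1: A vs C ✗; k=2: AA vs CG ✗; k=3: GAA vs CGA ✗; k=4: AGAA vs CGAT ✗; k=5: GAGAA vs CGATT ✗; k=6: GGAGAA vs CGATTC ✗; k=7: AGGAGAA vs CGATTCC ✗.
No overlap length from 1 to 7 is perfect, so the longest perfect 3' overlap is 0.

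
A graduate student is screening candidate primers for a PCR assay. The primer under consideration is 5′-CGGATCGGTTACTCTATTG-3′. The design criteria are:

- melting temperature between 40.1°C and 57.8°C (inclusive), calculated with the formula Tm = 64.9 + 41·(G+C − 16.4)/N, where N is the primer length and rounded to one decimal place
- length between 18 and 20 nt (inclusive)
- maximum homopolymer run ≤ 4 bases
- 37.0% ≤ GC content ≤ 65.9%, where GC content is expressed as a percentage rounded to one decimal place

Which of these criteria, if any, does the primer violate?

Meets all criteria.

Base counts: A=3, T=7, G=5, C=4 (length 19).
Tm: Tm = 64.9 + 41·(9 − 16.4)/19 = 48.9°C ✓
length: length 19 ✓
homopolymer run: longest run = 2 ✓
GC content: GC 9/19 = 47.4% ✓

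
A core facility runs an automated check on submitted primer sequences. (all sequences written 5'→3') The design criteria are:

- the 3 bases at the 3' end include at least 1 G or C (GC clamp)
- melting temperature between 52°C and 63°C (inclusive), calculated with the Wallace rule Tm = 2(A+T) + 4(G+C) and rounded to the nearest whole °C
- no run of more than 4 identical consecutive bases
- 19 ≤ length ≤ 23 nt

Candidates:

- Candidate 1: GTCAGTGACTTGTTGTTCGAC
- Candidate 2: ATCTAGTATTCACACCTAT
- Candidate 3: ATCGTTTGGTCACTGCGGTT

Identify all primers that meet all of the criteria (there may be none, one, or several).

Candidate 1 and Candidate 3.

Candidate 1 (21 nt, A=3 T=8 G=6 C=4): 3' end GAC has 2 G/C ✓; Tm = 2·11 + 4·10 = 62°C ✓; longest run = 2 ✓; length 21 ✓ — passes.
Candidate 2 (19 nt, A=6 T=7 G=1 C=5): 3' end TAT has 0 G/C, need ≥1 ✗; Tm = 2·13 + 4·6 = 50°C, outside 52–63°C ✗; longest run = 2 ✓; length 19 ✓ — fails.
Candidate 3 (20 nt, A=2 T=8 G=6 C=4): 3' end GTT has 1 G/C ✓; Tm = 2·10 + 4·10 = 60°C ✓; longest run = 3 ✓; length 20 ✓ — passes.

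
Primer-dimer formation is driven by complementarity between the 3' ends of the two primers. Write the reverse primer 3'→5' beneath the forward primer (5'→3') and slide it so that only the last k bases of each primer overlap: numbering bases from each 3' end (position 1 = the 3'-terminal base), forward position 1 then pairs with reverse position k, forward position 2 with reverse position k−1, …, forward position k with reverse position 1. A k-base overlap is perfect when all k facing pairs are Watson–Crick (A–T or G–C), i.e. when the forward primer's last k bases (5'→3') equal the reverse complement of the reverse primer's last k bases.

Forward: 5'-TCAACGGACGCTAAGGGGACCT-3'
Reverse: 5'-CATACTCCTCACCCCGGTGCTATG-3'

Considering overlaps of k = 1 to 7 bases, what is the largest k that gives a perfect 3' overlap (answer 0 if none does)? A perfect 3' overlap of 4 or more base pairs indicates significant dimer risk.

Longest perfect overlap: 0 complementary base pairs; below the dimer-risk threshold (threshold 4).

Last 7 bases (5'→3') — forward …GGGACCT, reverse …TGCTATG.
Reverse complement of the reverse primer's last 7 bases: CATAGCA; its first k bases are the reverse complement of the reverse primer's last k bases, so a perfect k-base overlap needs the forward primer's last k bases to equal them.
Comparing (forward last k vs required): k=1: T vs C ✗; k=2: CT vs CA ✗; k=3: CCT vs CAT ✗; k=4: ACCT vs CATA ✗; k=5: GACCT vs CATAG ✗; k=6: GGACCT vs CATAGC ✗; k=7: GGGACCT vs CATAGCA ✗.
No overlap length from 1 to 7 is perfect, so the longest perfect 3' overlap is 0.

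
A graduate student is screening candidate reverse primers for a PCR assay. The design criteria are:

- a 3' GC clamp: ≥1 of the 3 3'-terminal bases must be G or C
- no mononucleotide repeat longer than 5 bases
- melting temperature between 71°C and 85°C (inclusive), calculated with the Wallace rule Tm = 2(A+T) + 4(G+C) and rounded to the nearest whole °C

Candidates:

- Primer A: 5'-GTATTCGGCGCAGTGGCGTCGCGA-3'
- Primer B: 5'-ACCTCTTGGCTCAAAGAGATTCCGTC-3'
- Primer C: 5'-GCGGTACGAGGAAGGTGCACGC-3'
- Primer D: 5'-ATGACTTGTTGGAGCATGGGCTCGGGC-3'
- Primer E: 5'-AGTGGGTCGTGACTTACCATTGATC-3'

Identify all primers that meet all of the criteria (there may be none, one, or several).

Primer A (24 nt, A=3 T=5 G=10 C=6): 3' end CGA has 2 G/C ✓; longest run = 2 ✓; Tm = 2·8 + 4·16 = 80°C ✓ — passes.
Primer B (26 nt, A=6 T=7 G=5 C=8): 3' end GTC has 2 G/C ✓; longest run = 3 ✓; Tm = 2·13 + 4·13 = 78°C ✓ — passes.
Primer C (22 nt, A=5 T=2 G=10 C=5): 3' end CGC has 3 G/C ✓; longest run = 2 ✓; Tm = 2·7 + 4·15 = 74°C ✓ — passes.
Primer D (27 nt, A=4 T=7 G=11 C=5): 3' end GGC has 3 G/C ✓; longest run = 3 ✓; Tm = 2·11 + 4·16 = 86°C, outside 71–85°C ✗ — fails.
Primer E (25 nt, A=5 T=8 G=7 C=5): 3' end ATC has 1 G/C ✓; longest run = 3 ✓; Tm = 2·13 + 4·12 = 74°C ✓ — passes.

Primer A, Primer B, Primer C and Primer E.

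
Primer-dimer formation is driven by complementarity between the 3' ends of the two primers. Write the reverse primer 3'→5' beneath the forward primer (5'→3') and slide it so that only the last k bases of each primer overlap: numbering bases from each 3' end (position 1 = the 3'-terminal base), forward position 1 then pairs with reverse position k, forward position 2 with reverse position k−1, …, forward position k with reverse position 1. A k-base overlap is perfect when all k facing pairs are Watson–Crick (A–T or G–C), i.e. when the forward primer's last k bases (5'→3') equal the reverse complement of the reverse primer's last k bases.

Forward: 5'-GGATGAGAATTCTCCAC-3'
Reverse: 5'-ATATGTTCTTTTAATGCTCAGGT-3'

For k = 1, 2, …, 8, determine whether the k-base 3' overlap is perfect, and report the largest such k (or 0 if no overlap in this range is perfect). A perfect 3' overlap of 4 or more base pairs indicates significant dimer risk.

Last 8 bases (5'→3') — forward …TTCTCCAC, reverse …GCTCAGGT.
Reverse complement of the reverse primer's last 8 bases: ACCTGAGC; its first k bases are the reverse complement of the reverse primer's last k bases, so a perfect k-base overlap needs the forward primer's last k bases to equal them.
Comparing (forward last k vs required): k=1: C vs A ✗; k=2: AC vs AC ✓; k=3: CAC vs ACC ✗; k=4: CCAC vs ACCT ✗; k=5: TCCAC vs ACCTG ✗; k=6: CTCCAC vs ACCTGA ✗; k=7: TCTCCAC vs ACCTGAG ✗; k=8: TTCTCCAC vs ACCTGAGC ✗.
Only k = 2 is perfect, so the longest perfect 3' overlap is 2.

Longest perfect overlap: 2 complementary base pairs; below the dimer-risk threshold (threshold 4).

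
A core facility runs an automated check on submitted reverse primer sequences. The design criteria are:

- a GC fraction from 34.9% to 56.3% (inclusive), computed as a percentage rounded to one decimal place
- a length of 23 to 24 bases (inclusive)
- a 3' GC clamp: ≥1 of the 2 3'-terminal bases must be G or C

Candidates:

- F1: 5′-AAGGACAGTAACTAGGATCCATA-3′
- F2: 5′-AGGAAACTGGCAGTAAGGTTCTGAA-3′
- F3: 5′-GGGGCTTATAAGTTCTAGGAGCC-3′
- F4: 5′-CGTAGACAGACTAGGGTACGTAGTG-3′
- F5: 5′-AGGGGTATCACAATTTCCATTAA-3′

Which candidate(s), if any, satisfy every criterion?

F1 (23 nt, A=10 T=4 G=5 C=4): GC 9/23 = 39.1% ✓; length 23 ✓; 3' end TA has 0 G/C, need ≥1 ✗ — fails.
F2 (25 nt, A=9 T=5 G=8 C=3): GC 11/25 = 44.0% ✓; length 25, outside 23–24 ✗; 3' end AA has 0 G/C, need ≥1 ✗ — fails.
F3 (23 nt, A=5 T=6 G=8 C=4): GC 12/23 = 52.2% ✓; length 23 ✓; 3' end CC has 2 G/C ✓ — passes.
F4 (25 nt, A=7 T=5 G=9 C=4): GC 13/25 = 52.0% ✓; length 25, outside 23–24 ✗; 3' end TG has 1 G/C ✓ — fails.
F5 (23 nt, A=8 T=7 G=4 C=4): GC 8/23 = 34.8%, outside 34.9–56.3% ✗; length 23 ✓; 3' end AA has 0 G/C, need ≥1 ✗ — fails.

F3 only.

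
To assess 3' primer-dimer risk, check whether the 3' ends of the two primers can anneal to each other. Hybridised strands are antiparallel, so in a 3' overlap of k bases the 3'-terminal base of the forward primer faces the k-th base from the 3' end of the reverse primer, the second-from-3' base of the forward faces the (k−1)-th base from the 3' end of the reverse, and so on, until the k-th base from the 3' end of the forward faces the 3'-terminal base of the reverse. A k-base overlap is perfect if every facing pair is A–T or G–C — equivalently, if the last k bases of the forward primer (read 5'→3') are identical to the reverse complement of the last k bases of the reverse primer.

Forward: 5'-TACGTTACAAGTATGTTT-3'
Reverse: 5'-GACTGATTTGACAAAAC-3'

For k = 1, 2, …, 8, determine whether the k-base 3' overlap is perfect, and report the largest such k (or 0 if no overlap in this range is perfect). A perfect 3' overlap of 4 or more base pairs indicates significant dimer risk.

Longest perfect overlap: 4 complementary base pairs; significant dimer risk (threshold 4).

Last 8 bases (5'→3') — forward …GTATGTTT, reverse …GACAAAAC.
Reverse complement of the reverse primer's last 8 bases: GTTTTGTC; its first k bases are the reverse complement of the reverse primer's last k bases, so a perfect k-base overlap needs the forward primer's last k bases to equal them.
Comparing (forward last k vs required): k=1: T vs G ✗; k=2: TT vs GT ✗; k=3: TTT vs GTT ✗; k=4: GTTT vs GTTT ✓; k=5: TGTTT vs GTTTT ✗; k=6: ATGTTT vs GTTTTG ✗; k=7: TATGTTT vs GTTTTGT ✗; k=8: GTATGTTT vs GTTTTGTC ✗.
Only k = 4 is perfect, so the longest perfect 3' overlap is 4.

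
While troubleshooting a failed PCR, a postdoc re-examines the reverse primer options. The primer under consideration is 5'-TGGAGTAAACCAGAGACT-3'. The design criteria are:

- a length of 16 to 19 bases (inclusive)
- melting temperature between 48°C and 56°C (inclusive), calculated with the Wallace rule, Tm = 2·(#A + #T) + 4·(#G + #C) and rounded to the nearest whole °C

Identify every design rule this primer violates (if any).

Meets all criteria.

Base counts: A=7, T=3, G=5, C=3 (length 18).
length: length 18 ✓
Tm: Tm = 2·10 + 4·8 = 52°C ✓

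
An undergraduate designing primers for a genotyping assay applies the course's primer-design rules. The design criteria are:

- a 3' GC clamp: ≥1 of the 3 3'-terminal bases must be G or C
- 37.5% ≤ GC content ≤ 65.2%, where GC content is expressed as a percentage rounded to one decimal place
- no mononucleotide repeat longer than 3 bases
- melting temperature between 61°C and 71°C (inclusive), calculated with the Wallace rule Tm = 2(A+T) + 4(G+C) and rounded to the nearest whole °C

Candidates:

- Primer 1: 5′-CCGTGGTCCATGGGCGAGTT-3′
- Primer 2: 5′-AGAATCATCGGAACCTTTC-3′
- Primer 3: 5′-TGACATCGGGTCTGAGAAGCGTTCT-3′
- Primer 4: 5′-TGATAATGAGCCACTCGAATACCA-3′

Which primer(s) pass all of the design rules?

Primer 1 (20 nt, A=2 T=5 G=8 C=5): 3' end GTT has 1 G/C ✓; GC 13/20 = 65.0% ✓; longest run = 3 ✓; Tm = 2·7 + 4·13 = 66°C ✓ — passes.
Primer 2 (19 nt, A=6 T=5 G=3 C=5): 3' end TTC has 1 G/C ✓; GC 8/19 = 42.1% ✓; longest run = 3 ✓; Tm = 2·11 + 4·8 = 54°C, outside 61–71°C ✗ — fails.
Primer 3 (25 nt, A=5 T=7 G=8 C=5): 3' end TCT has 1 G/C ✓; GC 13/25 = 52.0% ✓; longest run = 3 ✓; Tm = 2·12 + 4·13 = 76°C, outside 61–71°C ✗ — fails.
Primer 4 (24 nt, A=9 T=5 G=4 C=6): 3' end CCA has 2 G/C ✓; GC 10/24 = 41.7% ✓; longest run = 2 ✓; Tm = 2·14 + 4·10 = 68°C ✓ — passes.

Primer 1 and Primer 4.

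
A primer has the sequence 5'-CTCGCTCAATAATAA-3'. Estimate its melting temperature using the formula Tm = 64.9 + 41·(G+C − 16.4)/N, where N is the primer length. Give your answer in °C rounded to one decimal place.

Base counts: A=6, T=4, G=1, C=4; G+C = 5, N = 15.
Tm = 64.9 + 41·(5 − 16.4)/15 = 64.9 + -467.40/15 = 33.7°C.

33.7°C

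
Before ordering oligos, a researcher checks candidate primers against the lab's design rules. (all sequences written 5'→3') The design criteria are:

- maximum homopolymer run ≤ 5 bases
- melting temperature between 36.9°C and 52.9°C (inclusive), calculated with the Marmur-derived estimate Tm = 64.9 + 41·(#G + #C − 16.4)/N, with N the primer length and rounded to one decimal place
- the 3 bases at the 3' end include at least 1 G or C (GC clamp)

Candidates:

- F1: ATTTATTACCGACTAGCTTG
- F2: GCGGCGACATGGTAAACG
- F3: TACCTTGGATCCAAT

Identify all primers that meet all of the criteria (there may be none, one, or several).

F1 and F2.

F1 (20 nt, A=5 T=8 G=3 C=4): longest run = 3 ✓; Tm = 64.9 + 41·(7 − 16.4)/20 = 45.6°C ✓; 3' end TTG has 1 G/C ✓ — passes.
F2 (18 nt, A=5 T=2 G=7 C=4): longest run = 3 ✓; Tm = 64.9 + 41·(11 − 16.4)/18 = 52.6°C ✓; 3' end ACG has 2 G/C ✓ — passes.
F3 (15 nt, A=4 T=5 G=2 C=4): longest run = 2 ✓; Tm = 64.9 + 41·(6 − 16.4)/15 = 36.5°C, outside 36.9–52.9°C ✗; 3' end AAT has 0 G/C, need ≥1 ✗ — fails.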